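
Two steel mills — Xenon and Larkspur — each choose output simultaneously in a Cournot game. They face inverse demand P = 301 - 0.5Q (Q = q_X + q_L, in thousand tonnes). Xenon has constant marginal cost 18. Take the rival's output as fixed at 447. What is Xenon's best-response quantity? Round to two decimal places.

With the rival's output fixed at 447, Xenon's profit is π_X = (301 - (1/2)·447 - (1/2)q_X)q_X - (18q_X) = (155/2 - (1/2)q_X)q_X - (18q_X).
∂π_X/∂q_X = 119/2 - q_X = 0, so q_X = 119/2.

59.50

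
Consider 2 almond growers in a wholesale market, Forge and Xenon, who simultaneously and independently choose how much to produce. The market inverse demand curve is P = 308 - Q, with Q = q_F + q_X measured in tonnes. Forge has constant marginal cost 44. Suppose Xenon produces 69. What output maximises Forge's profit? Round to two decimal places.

With the rival's output fixed at 69, Forge's profit is π_F = (308 - 69 - q_F)q_F - (44q_F) = (239 - q_F)q_F - (44q_F).
∂π_F/∂q_F = 195 - 2q_F = 0, so q_F = 195/2.

97.50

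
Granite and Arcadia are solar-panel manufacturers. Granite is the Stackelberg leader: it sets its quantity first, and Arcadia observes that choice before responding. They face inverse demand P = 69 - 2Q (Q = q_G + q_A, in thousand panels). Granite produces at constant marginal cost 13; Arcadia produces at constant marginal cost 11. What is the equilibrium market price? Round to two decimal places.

Solve by backward induction. Given q_G, the follower Arcadia maximises π_A = (69 - 2q_G - 2q_A)q_A - 11q_A.
Setting the follower's marginal profit to zero, 58 - 2q_G - 4q_A = 0, i.e. q_A = (58 - 2q_G)/4.
Granite substitutes q_A(q_G) into its own profit: π_G = q_G(69 - 2q_G - (58 - 2q_G)/2) - 13q_G = (40 - q_G)q_G - 13q_G.
Maximising: ∂π_G/∂q_G = 27 - 2q_G = 0, giving q_G = 27/2.
Then q_A = (58 - 2·(27/2))/4 = 31/4.
Total output Q = 85/4, so price P = 69 - 2·(85/4) = 53/2.

26.50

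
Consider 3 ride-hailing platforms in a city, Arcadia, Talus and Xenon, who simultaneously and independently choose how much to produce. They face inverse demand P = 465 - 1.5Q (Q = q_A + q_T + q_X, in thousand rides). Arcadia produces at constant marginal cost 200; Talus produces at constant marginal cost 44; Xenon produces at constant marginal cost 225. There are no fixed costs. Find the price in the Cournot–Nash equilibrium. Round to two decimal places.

Arcadia's profit: π_A = (465 - 1.5Q)q_A - (200q_A). Setting ∂π_A/∂q_A = 0: 265 - 3q_A - (3/2)(q_T + q_X) = 0.
Talus's first-order condition: 421 - 3q_T - (3/2)(q_A + q_X) = 0.
Xenon's profit: π_X = (465 - 1.5Q)q_X - (225q_X). Setting ∂π_X/∂q_X = 0: 240 - 3q_X - (3/2)(q_A + q_T) = 0.
Adding the 3 first-order conditions: 926 − 6Q = 0, so Q = 463/3.
Back-substituting: q_A = (265 − 463/2)/(3/2) = 67/3, q_T = (421 − 463/2)/(3/2) = 379/3, q_X = (240 − 463/2)/(3/2) = 17/3.
Total output Q = 463/3, so price P = 465 - (3/2)·(463/3) = 467/2.

233.50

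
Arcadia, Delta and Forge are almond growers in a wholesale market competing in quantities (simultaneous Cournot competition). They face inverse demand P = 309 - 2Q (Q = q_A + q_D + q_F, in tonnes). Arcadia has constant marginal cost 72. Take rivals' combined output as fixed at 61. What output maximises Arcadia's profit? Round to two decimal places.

With rivals' combined output fixed at 61, Arcadia's profit is π_A = (309 - 2·61 - 2q_A)q_A - (72q_A) = (187 - 2q_A)q_A - (72q_A).
∂π_A/∂q_A = 115 - 4q_A = 0, so q_A = 115/4.

28.75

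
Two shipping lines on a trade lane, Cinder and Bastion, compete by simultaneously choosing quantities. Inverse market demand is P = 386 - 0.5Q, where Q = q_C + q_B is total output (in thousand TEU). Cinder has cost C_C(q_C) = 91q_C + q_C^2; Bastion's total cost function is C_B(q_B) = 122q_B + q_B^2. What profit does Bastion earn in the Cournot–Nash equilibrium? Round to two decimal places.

Cinder's profit: π_C = (386 - 0.5Q)q_C - (91q_C + q_C²). Setting ∂π_C/∂q_C = 0: 295 - 3q_C - (1/2)(q_B) = 0.
Bastion's profit: π_B = (386 - 0.5Q)q_B - (122q_B + q_B²). Setting ∂π_B/∂q_B = 0: 264 - 3q_B - (1/2)(q_C) = 0.
Rearranging gives the reaction functions q_C = (295 - (1/2)q_B)/3 and q_B = (264 - (1/2)q_C)/3.
Substituting one into the other gives q_C = 86.0571 and q_B = 73.6571.
Price P = 386 - (1/2)·(1118/7) = 306.1429.
Bastion's profit: 306.1429·73.6571 - 122·73.6571 - 73.6571² = 8138.0620.

8138.06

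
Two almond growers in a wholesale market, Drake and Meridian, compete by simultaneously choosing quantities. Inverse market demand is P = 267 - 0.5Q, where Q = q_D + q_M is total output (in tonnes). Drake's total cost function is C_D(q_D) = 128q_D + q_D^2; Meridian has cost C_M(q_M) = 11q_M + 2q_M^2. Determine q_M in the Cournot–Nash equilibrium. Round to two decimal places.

Drake's profit: π_D = (267 - 0.5Q)q_D - (128q_D + q_D²). Setting ∂π_D/∂q_D = 0: 139 - 3q_D - (1/2)(q_M) = 0.
Meridian's first-order condition: 256 - 5q_M - (1/2)(q_D) = 0.
Rearranging gives the reaction functions q_D = (139 - (1/2)q_M)/3 and q_M = (256 - (1/2)q_D)/5.
Substituting one into the other gives q_D = 38.4407 and q_M = 47.3559.

47.36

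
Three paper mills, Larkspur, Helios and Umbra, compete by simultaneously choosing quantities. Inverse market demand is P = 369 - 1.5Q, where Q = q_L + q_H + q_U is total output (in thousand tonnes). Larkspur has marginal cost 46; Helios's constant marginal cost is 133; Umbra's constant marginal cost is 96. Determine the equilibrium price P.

Larkspur's profit: π_L = (369 - 1.5Q)q_L - (46q_L). Setting ∂π_L/∂q_L = 0: 323 - 3q_L - (3/2)(q_H + q_U) = 0.
Helios's profit: π_H = (369 - 1.5Q)q_H - (133q_H). Setting ∂π_H/∂q_H = 0: 236 - 3q_H - (3/2)(q_L + q_U) = 0.
Umbra's first-order condition: 273 - 3q_U - (3/2)(q_L + q_H) = 0.
Summing all 3 equations gives 832 − 6Q = 0, hence Q = 416/3.
Back-substituting: q_L = (323 − 208)/(3/2) = 230/3, q_H = (236 − 208)/(3/2) = 56/3, q_U = (273 − 208)/(3/2) = 130/3.
Total output Q = 416/3, so price P = 369 - (3/2)·(416/3) = 161.

161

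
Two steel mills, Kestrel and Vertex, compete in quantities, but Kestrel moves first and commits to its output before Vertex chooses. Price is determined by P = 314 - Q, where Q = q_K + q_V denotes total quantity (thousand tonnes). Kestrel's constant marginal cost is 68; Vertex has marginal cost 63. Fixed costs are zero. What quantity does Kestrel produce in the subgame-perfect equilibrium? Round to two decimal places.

Solve by backward induction. Given q_K, the follower Vertex maximises π_V = (314 - q_K - q_V)q_V - 63q_V.
Follower FOC: 251 - q_K - 2q_V = 0, so q_V(q_K) = (251 - q_K)/2.
The leader anticipates this reaction. Substituting into P = 314 - Q gives P = 377/2 - (1/2)q_K, so π_K = (377/2 - (1/2)q_K)q_K - 68q_K.
Leader FOC: 241/2 - q_K = 0, so q_K = 241/2.
Then q_V = (251 - 241/2)/2 = 261/4.

120.50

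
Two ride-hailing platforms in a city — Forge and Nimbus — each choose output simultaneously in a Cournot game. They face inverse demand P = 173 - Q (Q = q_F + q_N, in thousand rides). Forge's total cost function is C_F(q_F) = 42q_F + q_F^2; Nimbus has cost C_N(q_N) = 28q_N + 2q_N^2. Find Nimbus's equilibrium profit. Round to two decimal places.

1143.29

Forge's profit: π_F = (173 - Q)q_F - (42q_F + q_F²). Setting ∂π_F/∂q_F = 0: 131 - 4q_F - (q_N) = 0.
Nimbus's first-order condition: 145 - 6q_N - (q_F) = 0.
Best responses: q_F = (131 - q_N)/4, q_N = (145 - q_F)/6.
Solving the pair: q_F = 641/23, q_N = 449/23.
Price P = 173 - 1090/23 = 125.6087.
Nimbus's profit: 125.6087·(449/23) - 28·(449/23) - 2(449/23)² = 1143.2949.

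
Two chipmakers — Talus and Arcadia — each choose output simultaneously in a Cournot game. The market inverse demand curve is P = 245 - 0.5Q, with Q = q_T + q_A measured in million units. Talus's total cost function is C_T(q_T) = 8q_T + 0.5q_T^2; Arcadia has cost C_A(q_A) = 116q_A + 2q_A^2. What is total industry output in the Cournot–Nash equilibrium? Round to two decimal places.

129.23

Talus's profit: π_T = (245 - 0.5Q)q_T - (8q_T + (1/2)q_T²). Setting ∂π_T/∂q_T = 0: 237 - 2q_T - (1/2)(q_A) = 0.
Arcadia's first-order condition: 129 - 5q_A - (1/2)(q_T) = 0.
So q_T = (237 - (1/2)q_A)/2 and q_A = (129 - (1/2)q_T)/5.
Substituting one into the other gives q_T = 1494/13 and q_A = 186/13.
Total output Q = 1494/13 + 186/13 = 1680/13.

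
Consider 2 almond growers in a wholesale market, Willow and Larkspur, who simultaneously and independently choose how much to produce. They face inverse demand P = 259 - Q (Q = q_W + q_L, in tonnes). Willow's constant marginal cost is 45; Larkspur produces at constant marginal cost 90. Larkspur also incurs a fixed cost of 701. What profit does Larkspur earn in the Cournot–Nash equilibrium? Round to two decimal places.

Willow's profit: π_W = (259 - Q)q_W - (45q_W). Setting ∂π_W/∂q_W = 0: 214 - 2q_W - (q_L) = 0.
Larkspur's first-order condition: 169 - 2q_L - (q_W) = 0.
Best responses: q_W = (214 - q_L)/2, q_L = (169 - q_W)/2.
Substituting one into the other gives q_W = 259/3 and q_L = 124/3.
Price P = 259 - 383/3 = 394/3.
Larkspur's profit: (394/3 - 90)·(124/3) - 701 = 1007.4444.

1007.44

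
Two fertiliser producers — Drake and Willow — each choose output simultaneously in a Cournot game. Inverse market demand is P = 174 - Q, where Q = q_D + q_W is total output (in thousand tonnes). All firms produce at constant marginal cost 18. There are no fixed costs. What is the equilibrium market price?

70

A representative firm's profit is π_i = q_i(174 - Q) - 18q_i.
First-order condition (treating rivals' output as given): 156 - 2q_i - q_j = 0.
With identical firms every q_j equals q_i, so q_j = q_i and 156 = 3q_i, giving q_i = 52.
Total output Q = 104, so price P = 174 - 104 = 70.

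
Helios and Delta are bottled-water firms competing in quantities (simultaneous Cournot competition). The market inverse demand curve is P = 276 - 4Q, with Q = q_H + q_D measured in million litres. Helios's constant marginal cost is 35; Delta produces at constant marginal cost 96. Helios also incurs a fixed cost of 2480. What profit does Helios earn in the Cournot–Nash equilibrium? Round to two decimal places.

53.44

Helios's profit: π_H = (276 - 4Q)q_H - (35q_H). Setting ∂π_H/∂q_H = 0: 241 - 8q_H - 4(q_D) = 0.
Delta's profit: π_D = (276 - 4Q)q_D - (96q_D). Setting ∂π_D/∂q_D = 0: 180 - 8q_D - 4(q_H) = 0.
So q_H = (241 - 4q_D)/8 and q_D = (180 - 4q_H)/8.
Solving the pair: q_H = 151/6, q_D = 119/12.
Price P = 276 - 4·(421/12) = 407/3.
Helios's profit: (407/3 - 35)·(151/6) - 2480 = 481/9.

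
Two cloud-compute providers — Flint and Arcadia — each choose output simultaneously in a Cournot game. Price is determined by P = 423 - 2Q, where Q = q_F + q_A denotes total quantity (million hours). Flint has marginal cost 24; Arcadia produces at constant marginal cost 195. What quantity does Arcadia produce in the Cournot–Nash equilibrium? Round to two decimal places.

9.50

Flint's profit: π_F = (423 - 2Q)q_F - (24q_F). Setting ∂π_F/∂q_F = 0: 399 - 4q_F - 2(q_A) = 0.
Arcadia's first-order condition: 228 - 4q_A - 2(q_F) = 0.
So q_F = (399 - 2q_A)/4 and q_A = (228 - 2q_F)/4.
Solving the pair: q_F = 95, q_A = 19/2.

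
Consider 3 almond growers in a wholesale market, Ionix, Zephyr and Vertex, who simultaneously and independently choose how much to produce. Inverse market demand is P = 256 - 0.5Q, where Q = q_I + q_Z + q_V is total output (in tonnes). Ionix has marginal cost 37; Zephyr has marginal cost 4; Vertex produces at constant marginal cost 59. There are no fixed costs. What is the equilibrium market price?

Ionix's profit: π_I = (256 - 0.5Q)q_I - (37q_I). Setting ∂π_I/∂q_I = 0: 219 - q_I - (1/2)(q_Z + q_V) = 0.
Zephyr's profit: π_Z = (256 - 0.5Q)q_Z - (4q_Z). Setting ∂π_Z/∂q_Z = 0: 252 - q_Z - (1/2)(q_I + q_V) = 0.
Vertex's first-order condition: 197 - q_V - (1/2)(q_I + q_Z) = 0.
Adding the 3 first-order conditions: 668 − 2Q = 0, so Q = 334.
Back-substituting: q_I = (219 − 167)/(1/2) = 104, q_Z = (252 − 167)/(1/2) = 170, q_V = (197 − 167)/(1/2) = 60.
Total output Q = 334, so price P = 256 - (1/2)·334 = 89.

89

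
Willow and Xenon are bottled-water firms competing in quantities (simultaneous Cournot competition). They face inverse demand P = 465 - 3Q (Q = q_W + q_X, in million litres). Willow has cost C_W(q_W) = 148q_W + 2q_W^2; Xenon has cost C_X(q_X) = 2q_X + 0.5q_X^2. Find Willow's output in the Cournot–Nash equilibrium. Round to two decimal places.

13.61

Willow's profit: π_W = (465 - 3Q)q_W - (148q_W + 2q_W²). Setting ∂π_W/∂q_W = 0: 317 - 10q_W - 3(q_X) = 0.
Xenon's profit: π_X = (465 - 3Q)q_X - (2q_X + (1/2)q_X²). Setting ∂π_X/∂q_X = 0: 463 - 7q_X - 3(q_W) = 0.
So q_W = (317 - 3q_X)/10 and q_X = (463 - 3q_W)/7.
Solving the pair: q_W = 830/61, q_X = 60.3115.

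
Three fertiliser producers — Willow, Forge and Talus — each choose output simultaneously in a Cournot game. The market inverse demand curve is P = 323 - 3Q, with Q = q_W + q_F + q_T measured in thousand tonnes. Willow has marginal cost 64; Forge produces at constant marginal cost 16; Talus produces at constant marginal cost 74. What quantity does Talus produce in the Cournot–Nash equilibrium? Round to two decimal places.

Willow's profit: π_W = (323 - 3Q)q_W - (64q_W). Setting ∂π_W/∂q_W = 0: 259 - 6q_W - 3(q_F + q_T) = 0.
Forge's profit: π_F = (323 - 3Q)q_F - (16q_F). Setting ∂π_F/∂q_F = 0: 307 - 6q_F - 3(q_W + q_T) = 0.
Talus's first-order condition: 249 - 6q_T - 3(q_W + q_F) = 0.
Adding the 3 first-order conditions: 815 − 12Q = 0, so Q = 815/12.
Back-substituting: q_W = (259 − 815/4)/3 = 221/12, q_F = (307 − 815/4)/3 = 413/12, q_T = (249 − 815/4)/3 = 181/12.

15.08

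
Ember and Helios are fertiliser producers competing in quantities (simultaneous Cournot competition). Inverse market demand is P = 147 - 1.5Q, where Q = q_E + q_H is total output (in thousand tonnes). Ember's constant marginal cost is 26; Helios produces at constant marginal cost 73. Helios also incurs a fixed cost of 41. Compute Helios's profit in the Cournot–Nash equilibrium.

Ember's profit: π_E = (147 - 1.5Q)q_E - (26q_E). Setting ∂π_E/∂q_E = 0: 121 - 3q_E - (3/2)(q_H) = 0.
Helios's profit: π_H = (147 - 1.5Q)q_H - (73q_H). Setting ∂π_H/∂q_H = 0: 74 - 3q_H - (3/2)(q_E) = 0.
Best responses: q_E = (121 - (3/2)q_H)/3, q_H = (74 - (3/2)q_E)/3.
Solving the pair: q_E = 112/3, q_H = 6.
Price P = 147 - (3/2)·(130/3) = 82.
Helios's profit: (82 - 73)·6 - 41 = 13.

13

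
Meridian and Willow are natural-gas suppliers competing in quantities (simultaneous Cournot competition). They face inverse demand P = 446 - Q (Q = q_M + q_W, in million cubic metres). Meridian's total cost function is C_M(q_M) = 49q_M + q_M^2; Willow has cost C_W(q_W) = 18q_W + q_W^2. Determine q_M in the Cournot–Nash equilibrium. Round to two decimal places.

Meridian's profit: π_M = (446 - Q)q_M - (49q_M + q_M²). Setting ∂π_M/∂q_M = 0: 397 - 4q_M - (q_W) = 0.
Willow's first-order condition: 428 - 4q_W - (q_M) = 0.
Best responses: q_M = (397 - q_W)/4, q_W = (428 - q_M)/4.
Substituting one into the other gives q_M = 232/3 and q_W = 263/3.

77.33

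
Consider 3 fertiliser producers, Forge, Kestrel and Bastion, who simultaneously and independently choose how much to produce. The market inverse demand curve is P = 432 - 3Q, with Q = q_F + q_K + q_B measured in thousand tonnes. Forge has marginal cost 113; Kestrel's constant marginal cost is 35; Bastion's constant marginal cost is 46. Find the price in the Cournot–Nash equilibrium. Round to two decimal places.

156.50

Forge's profit: π_F = (432 - 3Q)q_F - (113q_F). Setting ∂π_F/∂q_F = 0: 319 - 6q_F - 3(q_K + q_B) = 0.
Kestrel's profit: π_K = (432 - 3Q)q_K - (35q_K). Setting ∂π_K/∂q_K = 0: 397 - 6q_K - 3(q_F + q_B) = 0.
Bastion's profit: π_B = (432 - 3Q)q_B - (46q_B). Setting ∂π_B/∂q_B = 0: 386 - 6q_B - 3(q_F + q_K) = 0.
Adding the 3 conditions: 1102 − 6Q − 6Q = 0, i.e. Q = 551/6.
Back-substituting: q_F = (319 − 551/2)/3 = 29/2, q_K = (397 − 551/2)/3 = 81/2, q_B = (386 − 551/2)/3 = 221/6.
Total output Q = 551/6, so price P = 432 - 3·(551/6) = 313/2.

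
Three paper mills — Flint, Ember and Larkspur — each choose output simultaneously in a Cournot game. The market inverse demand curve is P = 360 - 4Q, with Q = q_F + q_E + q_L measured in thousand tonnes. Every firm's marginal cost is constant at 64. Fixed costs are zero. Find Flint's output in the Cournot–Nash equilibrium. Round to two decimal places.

18.50

Each firm earns π_i = (360 - 4Q)q_i - 64q_i.
First-order condition (treating rivals' output as given): 296 - 8q_i - 4·Σ_{j≠i} q_j = 0.
By symmetry each firm produces the same amount; substituting Σ_{j≠i} q_j = 2q_i yields q_i = 296/16 = 37/2.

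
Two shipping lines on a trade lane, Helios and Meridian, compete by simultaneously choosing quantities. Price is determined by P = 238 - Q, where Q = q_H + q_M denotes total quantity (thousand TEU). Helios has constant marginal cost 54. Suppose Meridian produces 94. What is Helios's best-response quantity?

45

With the rival's output fixed at 94, Helios's profit is π_H = (238 - 94 - q_H)q_H - (54q_H) = (144 - q_H)q_H - (54q_H).
∂π_H/∂q_H = 90 - 2q_H = 0, so q_H = 45.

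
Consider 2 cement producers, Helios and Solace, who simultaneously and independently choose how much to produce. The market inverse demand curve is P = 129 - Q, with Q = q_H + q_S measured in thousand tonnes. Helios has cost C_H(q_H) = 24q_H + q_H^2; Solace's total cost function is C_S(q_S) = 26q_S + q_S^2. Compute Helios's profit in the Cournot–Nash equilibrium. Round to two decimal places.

893.24

Helios's profit: π_H = (129 - Q)q_H - (24q_H + q_H²). Setting ∂π_H/∂q_H = 0: 105 - 4q_H - (q_S) = 0.
Solace's first-order condition: 103 - 4q_S - (q_H) = 0.
Best responses: q_H = (105 - q_S)/4, q_S = (103 - q_H)/4.
Substituting one into the other gives q_H = 317/15 and q_S = 307/15.
Price P = 129 - 208/5 = 437/5.
Helios's profit: (437/5)·(317/15) - 24·(317/15) - (317/15)² = 893.2356.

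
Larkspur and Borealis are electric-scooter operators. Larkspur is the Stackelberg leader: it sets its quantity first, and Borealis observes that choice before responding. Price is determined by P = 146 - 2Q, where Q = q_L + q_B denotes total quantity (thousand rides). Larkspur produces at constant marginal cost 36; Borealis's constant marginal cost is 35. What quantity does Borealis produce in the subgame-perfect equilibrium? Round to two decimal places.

14.13

Solve by backward induction. Given q_L, the follower Borealis maximises π_B = (146 - 2q_L - 2q_B)q_B - 35q_B.
Follower FOC: 111 - 2q_L - 4q_B = 0, so q_B(q_L) = (111 - 2q_L)/4.
Larkspur substitutes q_B(q_L) into its own profit: π_L = q_L(146 - 2q_L - (111 - 2q_L)/2) - 36q_L = (181/2 - q_L)q_L - 36q_L.
Maximising: ∂π_L/∂q_L = 109/2 - 2q_L = 0, giving q_L = 109/4.
Then q_B = (111 - 2·(109/4))/4 = 113/8.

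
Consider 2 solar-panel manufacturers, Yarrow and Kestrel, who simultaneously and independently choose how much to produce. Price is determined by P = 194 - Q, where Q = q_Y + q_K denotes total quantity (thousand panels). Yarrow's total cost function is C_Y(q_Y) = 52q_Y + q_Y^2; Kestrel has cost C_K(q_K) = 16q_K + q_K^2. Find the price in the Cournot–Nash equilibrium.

130

Yarrow's profit: π_Y = (194 - Q)q_Y - (52q_Y + q_Y²). Setting ∂π_Y/∂q_Y = 0: 142 - 4q_Y - (q_K) = 0.
Kestrel's first-order condition: 178 - 4q_K - (q_Y) = 0.
Rearranging gives the reaction functions q_Y = (142 - q_K)/4 and q_K = (178 - q_Y)/4.
Solving the pair: q_Y = 26, q_K = 38.
Total output Q = 64, so price P = 194 - 64 = 130.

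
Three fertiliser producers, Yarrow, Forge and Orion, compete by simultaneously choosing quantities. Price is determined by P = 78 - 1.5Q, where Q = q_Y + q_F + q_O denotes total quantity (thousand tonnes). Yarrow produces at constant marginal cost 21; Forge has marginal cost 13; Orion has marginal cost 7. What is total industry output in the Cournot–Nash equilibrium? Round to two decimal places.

Yarrow's profit: π_Y = (78 - 1.5Q)q_Y - (21q_Y). Setting ∂π_Y/∂q_Y = 0: 57 - 3q_Y - (3/2)(q_F + q_O) = 0.
Forge's profit: π_F = (78 - 1.5Q)q_F - (13q_F). Setting ∂π_F/∂q_F = 0: 65 - 3q_F - (3/2)(q_Y + q_O) = 0.
Orion's first-order condition: 71 - 3q_O - (3/2)(q_Y + q_F) = 0.
Summing all 3 equations gives 193 − 6Q = 0, hence Q = 193/6.
Back-substituting: q_Y = (57 − 193/4)/(3/2) = 35/6, q_F = (65 − 193/4)/(3/2) = 67/6, q_O = (71 − 193/4)/(3/2) = 91/6.
Total output Q = 35/6 + 67/6 + 91/6 = 193/6.

32.17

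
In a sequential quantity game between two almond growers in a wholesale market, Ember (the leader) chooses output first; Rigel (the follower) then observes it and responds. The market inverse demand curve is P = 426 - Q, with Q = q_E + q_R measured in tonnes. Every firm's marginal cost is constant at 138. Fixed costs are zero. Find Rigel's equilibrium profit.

The follower Rigel best-responds to any q_E: π_R = (426 - Q)q_R - 138q_R.
∂π_R/∂q_R = 288 - q_E - 2q_R = 0 gives the reaction function q_R = (288 - q_E)/2.
Ember substitutes q_R(q_E) into its own profit: π_E = q_E(426 - q_E - (288 - q_E)/2) - 138q_E = (282 - (1/2)q_E)q_E - 138q_E.
Leader FOC: 144 - q_E = 0, so q_E = 144.
Then q_R = (288 - 144)/2 = 72.
Price P = 426 - 216 = 210.
Rigel's profit: (210 - 138)·72 = 5184.

5184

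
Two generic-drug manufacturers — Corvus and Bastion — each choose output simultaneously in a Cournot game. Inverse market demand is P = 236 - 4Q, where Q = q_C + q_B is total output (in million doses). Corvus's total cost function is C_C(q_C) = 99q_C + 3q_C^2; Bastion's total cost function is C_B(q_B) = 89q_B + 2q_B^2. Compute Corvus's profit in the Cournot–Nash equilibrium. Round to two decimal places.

337.86

Corvus's profit: π_C = (236 - 4Q)q_C - (99q_C + 3q_C²). Setting ∂π_C/∂q_C = 0: 137 - 14q_C - 4(q_B) = 0.
Bastion's profit: π_B = (236 - 4Q)q_B - (89q_B + 2q_B²). Setting ∂π_B/∂q_B = 0: 147 - 12q_B - 4(q_C) = 0.
So q_C = (137 - 4q_B)/14 and q_B = (147 - 4q_C)/12.
Substituting one into the other gives q_C = 132/19 and q_B = 755/76.
Price P = 236 - 4·(1283/76) = 168.4737.
Corvus's profit: 168.4737·(132/19) - 99·(132/19) - 3(132/19)² = 337.8615.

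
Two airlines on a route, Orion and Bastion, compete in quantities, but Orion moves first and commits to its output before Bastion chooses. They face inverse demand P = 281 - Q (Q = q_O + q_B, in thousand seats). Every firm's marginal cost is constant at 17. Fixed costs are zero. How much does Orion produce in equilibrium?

The follower Bastion best-responds to any q_O: π_B = (281 - Q)q_B - 17q_B.
Follower FOC: 264 - q_O - 2q_B = 0, so q_B(q_O) = (264 - q_O)/2.
Orion substitutes q_B(q_O) into its own profit: π_O = q_O(281 - q_O - (264 - q_O)/2) - 17q_O = (149 - (1/2)q_O)q_O - 17q_O.
Maximising: ∂π_O/∂q_O = 132 - q_O = 0, giving q_O = 132.
Then q_B = (264 - 132)/2 = 66.

132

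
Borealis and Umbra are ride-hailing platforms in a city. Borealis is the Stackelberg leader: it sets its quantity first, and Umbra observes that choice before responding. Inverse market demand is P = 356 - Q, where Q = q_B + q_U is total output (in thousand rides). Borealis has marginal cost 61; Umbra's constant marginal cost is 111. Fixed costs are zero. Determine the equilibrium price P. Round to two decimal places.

The follower Umbra best-responds to any q_B: π_U = (356 - Q)q_U - 111q_U.
Follower FOC: 245 - q_B - 2q_U = 0, so q_U(q_B) = (245 - q_B)/2.
Borealis substitutes q_U(q_B) into its own profit: π_B = q_B(356 - q_B - (245 - q_B)/2) - 61q_B = (467/2 - (1/2)q_B)q_B - 61q_B.
The leader's first-order condition 345/2 - q_B = 0 yields q_B = 345/2.
Then q_U = (245 - 345/2)/2 = 145/4.
Total output Q = 835/4, so price P = 356 - 835/4 = 589/4.

147.25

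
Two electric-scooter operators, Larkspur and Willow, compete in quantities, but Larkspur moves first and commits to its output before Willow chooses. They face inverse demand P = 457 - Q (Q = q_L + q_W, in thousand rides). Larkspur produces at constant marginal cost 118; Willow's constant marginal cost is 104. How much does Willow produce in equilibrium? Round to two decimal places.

Solve by backward induction. Given q_L, the follower Willow maximises π_W = (457 - q_L - q_W)q_W - 104q_W.
∂π_W/∂q_W = 353 - q_L - 2q_W = 0 gives the reaction function q_W = (353 - q_L)/2.
The leader anticipates this reaction. Substituting into P = 457 - Q gives P = 561/2 - (1/2)q_L, so π_L = (561/2 - (1/2)q_L)q_L - 118q_L.
Maximising: ∂π_L/∂q_L = 325/2 - q_L = 0, giving q_L = 325/2.
Then q_W = (353 - 325/2)/2 = 381/4.

95.25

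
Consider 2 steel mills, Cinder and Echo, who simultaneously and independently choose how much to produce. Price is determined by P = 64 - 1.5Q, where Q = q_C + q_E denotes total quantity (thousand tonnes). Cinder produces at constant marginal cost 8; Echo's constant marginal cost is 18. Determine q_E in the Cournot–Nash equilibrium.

8

Cinder's profit: π_C = (64 - 1.5Q)q_C - (8q_C). Setting ∂π_C/∂q_C = 0: 56 - 3q_C - (3/2)(q_E) = 0.
Echo's first-order condition: 46 - 3q_E - (3/2)(q_C) = 0.
Best responses: q_C = (56 - (3/2)q_E)/3, q_E = (46 - (3/2)q_C)/3.
Substituting one into the other gives q_C = 44/3 and q_E = 8.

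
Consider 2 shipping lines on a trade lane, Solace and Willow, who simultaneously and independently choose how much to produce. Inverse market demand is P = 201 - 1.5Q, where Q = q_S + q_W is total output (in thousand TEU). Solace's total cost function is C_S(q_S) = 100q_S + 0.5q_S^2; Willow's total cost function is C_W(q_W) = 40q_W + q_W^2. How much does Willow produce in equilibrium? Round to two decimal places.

Solace's profit: π_S = (201 - 1.5Q)q_S - (100q_S + (1/2)q_S²). Setting ∂π_S/∂q_S = 0: 101 - 4q_S - (3/2)(q_W) = 0.
Willow's profit: π_W = (201 - 1.5Q)q_W - (40q_W + q_W²). Setting ∂π_W/∂q_W = 0: 161 - 5q_W - (3/2)(q_S) = 0.
Rearranging gives the reaction functions q_S = (101 - (3/2)q_W)/4 and q_W = (161 - (3/2)q_S)/5.
Solving the pair: q_S = 1054/71, q_W = 1970/71.

27.75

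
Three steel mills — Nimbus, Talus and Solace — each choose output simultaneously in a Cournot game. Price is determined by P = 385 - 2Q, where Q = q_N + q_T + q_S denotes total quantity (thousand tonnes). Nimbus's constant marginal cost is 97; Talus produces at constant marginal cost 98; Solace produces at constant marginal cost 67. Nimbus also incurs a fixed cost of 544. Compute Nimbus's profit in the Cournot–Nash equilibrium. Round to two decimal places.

1552.28

Nimbus's profit: π_N = (385 - 2Q)q_N - (97q_N). Setting ∂π_N/∂q_N = 0: 288 - 4q_N - 2(q_T + q_S) = 0.
Talus's profit: π_T = (385 - 2Q)q_T - (98q_T). Setting ∂π_T/∂q_T = 0: 287 - 4q_T - 2(q_N + q_S) = 0.
Solace's first-order condition: 318 - 4q_S - 2(q_N + q_T) = 0.
Adding the 3 first-order conditions: 893 − 8Q = 0, so Q = 893/8.
Back-substituting: q_N = (288 − 893/4)/2 = 259/8, q_T = (287 − 893/4)/2 = 255/8, q_S = (318 − 893/4)/2 = 379/8.
Price P = 385 - 2·(893/8) = 647/4.
Nimbus's profit: (647/4 - 97)·(259/8) - 544 = 1552.2813.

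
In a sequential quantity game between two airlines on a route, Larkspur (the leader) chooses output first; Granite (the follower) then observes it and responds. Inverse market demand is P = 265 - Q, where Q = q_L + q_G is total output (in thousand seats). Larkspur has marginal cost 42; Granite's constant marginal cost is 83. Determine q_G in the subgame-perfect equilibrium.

25

The follower Granite best-responds to any q_L: π_G = (265 - Q)q_G - 83q_G.
Follower FOC: 182 - q_L - 2q_G = 0, so q_G(q_L) = (182 - q_L)/2.
Larkspur substitutes q_G(q_L) into its own profit: π_L = q_L(265 - q_L - (182 - q_L)/2) - 42q_L = (174 - (1/2)q_L)q_L - 42q_L.
Leader FOC: 132 - q_L = 0, so q_L = 132.
Then q_G = (182 - 132)/2 = 25.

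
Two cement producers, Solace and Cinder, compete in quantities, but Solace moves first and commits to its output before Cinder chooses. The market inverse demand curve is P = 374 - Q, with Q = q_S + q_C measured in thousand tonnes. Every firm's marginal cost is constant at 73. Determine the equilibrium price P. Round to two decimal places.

Solve by backward induction. Given q_S, the follower Cinder maximises π_C = (374 - q_S - q_C)q_C - 73q_C.
∂π_C/∂q_C = 301 - q_S - 2q_C = 0 gives the reaction function q_C = (301 - q_S)/2.
Solace substitutes q_C(q_S) into its own profit: π_S = q_S(374 - q_S - (301 - q_S)/2) - 73q_S = (447/2 - (1/2)q_S)q_S - 73q_S.
The leader's first-order condition 301/2 - q_S = 0 yields q_S = 301/2.
Then q_C = (301 - 301/2)/2 = 301/4.
Total output Q = 903/4, so price P = 374 - 903/4 = 593/4.

148.25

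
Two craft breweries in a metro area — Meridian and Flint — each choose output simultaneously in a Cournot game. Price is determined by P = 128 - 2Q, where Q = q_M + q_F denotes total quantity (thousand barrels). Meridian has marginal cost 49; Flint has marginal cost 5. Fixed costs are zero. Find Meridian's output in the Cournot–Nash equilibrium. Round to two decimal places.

Meridian's profit: π_M = (128 - 2Q)q_M - (49q_M). Setting ∂π_M/∂q_M = 0: 79 - 4q_M - 2(q_F) = 0.
Flint's first-order condition: 123 - 4q_F - 2(q_M) = 0.
Rearranging gives the reaction functions q_M = (79 - 2q_F)/4 and q_F = (123 - 2q_M)/4.
Substituting one into the other gives q_M = 35/6 and q_F = 167/6.

5.83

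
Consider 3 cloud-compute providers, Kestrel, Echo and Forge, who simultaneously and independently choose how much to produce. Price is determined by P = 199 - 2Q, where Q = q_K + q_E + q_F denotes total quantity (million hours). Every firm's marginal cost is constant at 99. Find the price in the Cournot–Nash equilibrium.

124

Each firm earns π_i = (199 - 2Q)q_i - 99q_i.
First-order condition (treating rivals' output as given): 100 - 4q_i - 2·Σ_{j≠i} q_j = 0.
With identical firms every q_j equals q_i, so Σ_{j≠i} q_j = 2q_i and 100 = 8q_i, giving q_i = 25/2.
Total output Q = 75/2, so price P = 199 - 2·(75/2) = 124.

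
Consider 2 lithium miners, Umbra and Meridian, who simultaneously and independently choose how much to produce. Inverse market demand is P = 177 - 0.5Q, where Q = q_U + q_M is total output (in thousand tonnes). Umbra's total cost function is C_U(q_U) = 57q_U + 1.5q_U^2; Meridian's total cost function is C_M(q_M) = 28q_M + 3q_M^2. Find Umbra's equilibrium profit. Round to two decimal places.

Umbra's profit: π_U = (177 - 0.5Q)q_U - (57q_U + (3/2)q_U²). Setting ∂π_U/∂q_U = 0: 120 - 4q_U - (1/2)(q_M) = 0.
Meridian's first-order condition: 149 - 7q_M - (1/2)(q_U) = 0.
Rearranging gives the reaction functions q_U = (120 - (1/2)q_M)/4 and q_M = (149 - (1/2)q_U)/7.
Solving the pair: q_U = 27.5856, q_M = 19.3153.
Price P = 177 - (1/2)·46.9009 = 153.5495.
Umbra's profit: 153.5495·27.5856 - 57·27.5856 - (3/2)·27.5856² = 1521.9291.

1521.93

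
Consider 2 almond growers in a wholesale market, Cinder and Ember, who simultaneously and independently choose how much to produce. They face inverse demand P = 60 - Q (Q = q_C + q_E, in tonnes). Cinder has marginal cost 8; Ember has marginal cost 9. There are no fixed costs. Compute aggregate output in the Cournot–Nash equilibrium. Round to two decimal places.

34.33

Cinder's profit: π_C = (60 - Q)q_C - (8q_C). Setting ∂π_C/∂q_C = 0: 52 - 2q_C - (q_E) = 0.
Ember's profit: π_E = (60 - Q)q_E - (9q_E). Setting ∂π_E/∂q_E = 0: 51 - 2q_E - (q_C) = 0.
Rearranging gives the reaction functions q_C = (52 - q_E)/2 and q_E = (51 - q_C)/2.
Solving the pair: q_C = 53/3, q_E = 50/3.
Total output Q = 53/3 + 50/3 = 103/3.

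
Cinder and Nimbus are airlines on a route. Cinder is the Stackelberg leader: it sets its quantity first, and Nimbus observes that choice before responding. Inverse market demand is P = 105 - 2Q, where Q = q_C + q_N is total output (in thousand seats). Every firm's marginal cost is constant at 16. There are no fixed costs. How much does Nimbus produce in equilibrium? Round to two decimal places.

11.13

The follower Nimbus best-responds to any q_C: π_N = (105 - 2Q)q_N - 16q_N.
Follower FOC: 89 - 2q_C - 4q_N = 0, so q_N(q_C) = (89 - 2q_C)/4.
Cinder substitutes q_N(q_C) into its own profit: π_C = q_C(105 - 2q_C - (89 - 2q_C)/2) - 16q_C = (121/2 - q_C)q_C - 16q_C.
Leader FOC: 89/2 - 2q_C = 0, so q_C = 89/4.
Then q_N = (89 - 2·(89/4))/4 = 89/8.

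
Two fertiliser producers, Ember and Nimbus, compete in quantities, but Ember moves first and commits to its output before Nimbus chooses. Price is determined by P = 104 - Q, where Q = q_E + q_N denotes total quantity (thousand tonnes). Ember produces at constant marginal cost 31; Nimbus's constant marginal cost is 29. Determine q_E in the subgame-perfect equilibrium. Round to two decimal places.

35.50

The follower Nimbus best-responds to any q_E: π_N = (104 - Q)q_N - 29q_N.
Setting the follower's marginal profit to zero, 75 - q_E - 2q_N = 0, i.e. q_N = (75 - q_E)/2.
Ember substitutes q_N(q_E) into its own profit: π_E = q_E(104 - q_E - (75 - q_E)/2) - 31q_E = (133/2 - (1/2)q_E)q_E - 31q_E.
Maximising: ∂π_E/∂q_E = 71/2 - q_E = 0, giving q_E = 71/2.
Then q_N = (75 - 71/2)/2 = 79/4.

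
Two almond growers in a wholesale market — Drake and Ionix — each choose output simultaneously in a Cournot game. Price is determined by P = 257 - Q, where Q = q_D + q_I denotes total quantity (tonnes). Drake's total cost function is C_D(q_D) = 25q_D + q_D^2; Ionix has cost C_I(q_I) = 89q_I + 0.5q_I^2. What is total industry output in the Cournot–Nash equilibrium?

88

Drake's profit: π_D = (257 - Q)q_D - (25q_D + q_D²). Setting ∂π_D/∂q_D = 0: 232 - 4q_D - (q_I) = 0.
Ionix's profit: π_I = (257 - Q)q_I - (89q_I + (1/2)q_I²). Setting ∂π_I/∂q_I = 0: 168 - 3q_I - (q_D) = 0.
So q_D = (232 - q_I)/4 and q_I = (168 - q_D)/3.
Substituting one into the other gives q_D = 48 and q_I = 40.
Total output Q = 48 + 40 = 88.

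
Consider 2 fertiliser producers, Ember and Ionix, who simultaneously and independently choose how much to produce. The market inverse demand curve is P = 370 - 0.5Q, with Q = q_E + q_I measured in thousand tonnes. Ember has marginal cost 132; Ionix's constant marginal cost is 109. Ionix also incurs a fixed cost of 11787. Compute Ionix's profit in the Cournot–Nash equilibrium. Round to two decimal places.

Ember's profit: π_E = (370 - 0.5Q)q_E - (132q_E). Setting ∂π_E/∂q_E = 0: 238 - q_E - (1/2)(q_I) = 0.
Ionix's first-order condition: 261 - q_I - (1/2)(q_E) = 0.
So q_E = (238 - (1/2)q_I) and q_I = (261 - (1/2)q_E).
Solving the pair: q_E = 430/3, q_I = 568/3.
Price P = 370 - (1/2)·(998/3) = 611/3.
Ionix's profit: (611/3 - 109)·(568/3) - 11787 = 6136.5556.

6136.56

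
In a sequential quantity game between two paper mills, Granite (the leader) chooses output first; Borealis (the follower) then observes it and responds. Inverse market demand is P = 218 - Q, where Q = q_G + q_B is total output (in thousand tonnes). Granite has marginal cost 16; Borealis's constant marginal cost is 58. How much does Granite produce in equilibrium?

The follower Borealis best-responds to any q_G: π_B = (218 - Q)q_B - 58q_B.
Follower FOC: 160 - q_G - 2q_B = 0, so q_B(q_G) = (160 - q_G)/2.
Granite substitutes q_B(q_G) into its own profit: π_G = q_G(218 - q_G - (160 - q_G)/2) - 16q_G = (138 - (1/2)q_G)q_G - 16q_G.
Maximising: ∂π_G/∂q_G = 122 - q_G = 0, giving q_G = 122.
Then q_B = (160 - 122)/2 = 19.

122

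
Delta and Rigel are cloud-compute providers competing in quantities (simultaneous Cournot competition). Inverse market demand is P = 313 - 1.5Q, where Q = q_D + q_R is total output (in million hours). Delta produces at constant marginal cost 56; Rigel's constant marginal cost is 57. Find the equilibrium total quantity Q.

Delta's profit: π_D = (313 - 1.5Q)q_D - (56q_D). Setting ∂π_D/∂q_D = 0: 257 - 3q_D - (3/2)(q_R) = 0.
Rigel's first-order condition: 256 - 3q_R - (3/2)(q_D) = 0.
So q_D = (257 - (3/2)q_R)/3 and q_R = (256 - (3/2)q_D)/3.
Substituting one into the other gives q_D = 172/3 and q_R = 170/3.
Total output Q = 172/3 + 170/3 = 114.

114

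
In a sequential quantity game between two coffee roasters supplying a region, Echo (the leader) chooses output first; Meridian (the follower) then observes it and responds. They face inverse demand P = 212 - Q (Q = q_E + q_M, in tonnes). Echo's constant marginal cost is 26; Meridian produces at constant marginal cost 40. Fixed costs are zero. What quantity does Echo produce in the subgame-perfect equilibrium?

Solve by backward induction. Given q_E, the follower Meridian maximises π_M = (212 - q_E - q_M)q_M - 40q_M.
Setting the follower's marginal profit to zero, 172 - q_E - 2q_M = 0, i.e. q_M = (172 - q_E)/2.
Echo substitutes q_M(q_E) into its own profit: π_E = q_E(212 - q_E - (172 - q_E)/2) - 26q_E = (126 - (1/2)q_E)q_E - 26q_E.
Leader FOC: 100 - q_E = 0, so q_E = 100.
Then q_M = (172 - 100)/2 = 36.

100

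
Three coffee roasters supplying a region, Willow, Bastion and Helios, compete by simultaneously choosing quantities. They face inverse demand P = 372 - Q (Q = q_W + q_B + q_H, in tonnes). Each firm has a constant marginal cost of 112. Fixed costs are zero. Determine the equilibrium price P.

177

A representative firm's profit is π_i = q_i(372 - Q) - 112q_i.
First-order condition (treating rivals' output as given): 260 - 2q_i - Σ_{j≠i} q_j = 0.
By symmetry each firm produces the same amount; substituting Σ_{j≠i} q_j = 2q_i yields q_i = 260/4 = 65.
Total output Q = 195, so price P = 372 - 195 = 177.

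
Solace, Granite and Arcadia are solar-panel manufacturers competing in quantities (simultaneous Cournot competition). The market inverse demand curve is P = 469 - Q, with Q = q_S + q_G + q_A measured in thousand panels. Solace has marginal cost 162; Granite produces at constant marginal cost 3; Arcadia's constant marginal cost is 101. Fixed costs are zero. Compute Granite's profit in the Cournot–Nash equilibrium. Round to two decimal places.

32670.56

Solace's profit: π_S = (469 - Q)q_S - (162q_S). Setting ∂π_S/∂q_S = 0: 307 - 2q_S - (q_G + q_A) = 0.
Granite's first-order condition: 466 - 2q_G - (q_S + q_A) = 0.
Arcadia's profit: π_A = (469 - Q)q_A - (101q_A). Setting ∂π_A/∂q_A = 0: 368 - 2q_A - (q_S + q_G) = 0.
Summing all 3 equations gives 1141 − 4Q = 0, hence Q = 1141/4.
Back-substituting: q_S = (307 − 1141/4) = 87/4, q_G = (466 − 1141/4) = 723/4, q_A = (368 − 1141/4) = 331/4.
Price P = 469 - 1141/4 = 735/4.
Granite's profit: (735/4 - 3)·(723/4) = 32670.5625.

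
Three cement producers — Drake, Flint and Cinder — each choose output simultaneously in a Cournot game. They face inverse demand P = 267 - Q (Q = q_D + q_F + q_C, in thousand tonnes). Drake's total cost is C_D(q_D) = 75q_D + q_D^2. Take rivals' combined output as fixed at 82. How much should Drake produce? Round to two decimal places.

27.50

With rivals' combined output fixed at 82, Drake's profit is π_D = (267 - 82 - q_D)q_D - (75q_D + q_D²) = (185 - q_D)q_D - (75q_D + q_D²).
∂π_D/∂q_D = 110 - 4q_D = 0, so q_D = 55/2.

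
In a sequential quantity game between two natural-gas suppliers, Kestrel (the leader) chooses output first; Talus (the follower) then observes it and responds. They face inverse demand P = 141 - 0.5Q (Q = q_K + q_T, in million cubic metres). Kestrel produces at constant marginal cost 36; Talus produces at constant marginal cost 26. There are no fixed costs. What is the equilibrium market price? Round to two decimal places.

59.75

The follower Talus best-responds to any q_K: π_T = (141 - 0.5Q)q_T - 26q_T.
∂π_T/∂q_T = 115 - (1/2)q_K - q_T = 0 gives the reaction function q_T = (115 - (1/2)q_K).
The leader anticipates this reaction. Substituting into P = 141 - 0.5Q gives P = 167/2 - (1/4)q_K, so π_K = (167/2 - (1/4)q_K)q_K - 36q_K.
The leader's first-order condition 95/2 - (1/2)q_K = 0 yields q_K = 95.
Then q_T = (115 - (1/2)·95) = 135/2.
Total output Q = 325/2, so price P = 141 - (1/2)·(325/2) = 239/4.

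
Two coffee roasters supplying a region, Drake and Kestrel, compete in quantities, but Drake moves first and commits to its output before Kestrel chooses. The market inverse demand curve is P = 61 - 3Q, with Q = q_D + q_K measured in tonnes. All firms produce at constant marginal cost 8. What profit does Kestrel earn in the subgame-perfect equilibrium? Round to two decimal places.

The follower Kestrel best-responds to any q_D: π_K = (61 - 3Q)q_K - 8q_K.
∂π_K/∂q_K = 53 - 3q_D - 6q_K = 0 gives the reaction function q_K = (53 - 3q_D)/6.
The leader anticipates this reaction. Substituting into P = 61 - 3Q gives P = 69/2 - (3/2)q_D, so π_D = (69/2 - (3/2)q_D)q_D - 8q_D.
Maximising: ∂π_D/∂q_D = 53/2 - 3q_D = 0, giving q_D = 53/6.
Then q_K = (53 - 3·(53/6))/6 = 53/12.
Price P = 61 - 3·(53/4) = 85/4.
Kestrel's profit: (85/4 - 8)·(53/12) = 58.5208.

58.52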